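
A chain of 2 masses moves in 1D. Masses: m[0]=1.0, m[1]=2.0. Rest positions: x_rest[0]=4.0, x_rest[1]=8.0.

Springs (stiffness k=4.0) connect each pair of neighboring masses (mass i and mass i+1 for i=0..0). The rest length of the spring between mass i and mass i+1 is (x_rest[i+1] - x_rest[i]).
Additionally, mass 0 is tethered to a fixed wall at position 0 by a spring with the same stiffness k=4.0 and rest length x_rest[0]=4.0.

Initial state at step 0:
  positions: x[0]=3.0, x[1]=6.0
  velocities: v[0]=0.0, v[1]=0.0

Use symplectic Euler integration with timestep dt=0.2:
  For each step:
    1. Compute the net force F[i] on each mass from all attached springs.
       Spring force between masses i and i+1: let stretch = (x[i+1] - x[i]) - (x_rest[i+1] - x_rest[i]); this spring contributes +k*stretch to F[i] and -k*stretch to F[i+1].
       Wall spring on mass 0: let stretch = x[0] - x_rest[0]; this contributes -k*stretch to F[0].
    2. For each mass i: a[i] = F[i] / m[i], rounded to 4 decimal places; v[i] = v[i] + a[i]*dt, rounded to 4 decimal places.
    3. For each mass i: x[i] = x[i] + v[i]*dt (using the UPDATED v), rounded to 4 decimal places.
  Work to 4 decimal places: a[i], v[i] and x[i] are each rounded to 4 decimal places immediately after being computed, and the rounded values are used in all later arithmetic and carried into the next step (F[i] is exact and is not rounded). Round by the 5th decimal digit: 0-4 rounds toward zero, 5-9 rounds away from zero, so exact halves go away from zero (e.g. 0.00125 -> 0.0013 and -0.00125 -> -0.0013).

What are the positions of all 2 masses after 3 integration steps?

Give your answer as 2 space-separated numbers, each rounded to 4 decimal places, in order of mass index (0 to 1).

Step 0: x=[3.0000 6.0000] v=[0.0000 0.0000]
Step 1: x=[3.0000 6.0800] v=[0.0000 0.4000]
Step 2: x=[3.0128 6.2336] v=[0.0640 0.7680]
Step 3: x=[3.0589 6.4495] v=[0.2304 1.0797]

Answer: 3.0589 6.4495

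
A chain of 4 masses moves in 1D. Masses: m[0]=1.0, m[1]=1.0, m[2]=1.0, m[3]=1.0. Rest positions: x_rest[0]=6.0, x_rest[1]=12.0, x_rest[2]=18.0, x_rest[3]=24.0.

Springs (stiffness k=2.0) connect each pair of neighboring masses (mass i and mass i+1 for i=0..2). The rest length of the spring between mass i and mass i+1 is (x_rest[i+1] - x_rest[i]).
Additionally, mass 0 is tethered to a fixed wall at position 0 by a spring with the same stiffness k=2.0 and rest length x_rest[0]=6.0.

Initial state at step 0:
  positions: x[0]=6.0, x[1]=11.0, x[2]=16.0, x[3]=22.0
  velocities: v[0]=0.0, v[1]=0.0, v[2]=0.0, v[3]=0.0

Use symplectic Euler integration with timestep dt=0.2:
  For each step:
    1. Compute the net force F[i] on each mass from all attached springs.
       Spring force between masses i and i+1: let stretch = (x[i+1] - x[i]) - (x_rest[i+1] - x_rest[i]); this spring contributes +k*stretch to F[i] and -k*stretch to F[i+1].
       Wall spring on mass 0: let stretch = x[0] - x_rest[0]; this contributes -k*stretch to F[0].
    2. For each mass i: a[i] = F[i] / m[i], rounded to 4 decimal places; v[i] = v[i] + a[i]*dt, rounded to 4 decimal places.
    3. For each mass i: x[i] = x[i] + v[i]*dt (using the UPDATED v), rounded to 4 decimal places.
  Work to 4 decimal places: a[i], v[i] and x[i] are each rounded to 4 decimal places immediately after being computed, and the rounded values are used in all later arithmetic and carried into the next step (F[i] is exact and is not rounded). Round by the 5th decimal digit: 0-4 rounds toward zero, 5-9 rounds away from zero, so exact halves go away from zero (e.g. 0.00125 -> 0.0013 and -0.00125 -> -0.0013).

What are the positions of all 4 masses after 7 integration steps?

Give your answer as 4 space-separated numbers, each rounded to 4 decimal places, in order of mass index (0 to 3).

Answer: 4.9936 11.0054 17.0842 22.5335

Derivation:
Step 0: x=[6.0000 11.0000 16.0000 22.0000] v=[0.0000 0.0000 0.0000 0.0000]
Step 1: x=[5.9200 11.0000 16.0800 22.0000] v=[-0.4000 0.0000 0.4000 0.0000]
Step 2: x=[5.7728 11.0000 16.2272 22.0064] v=[-0.7360 0.0000 0.7360 0.0320]
Step 3: x=[5.5820 11.0000 16.4186 22.0305] v=[-0.9542 0.0000 0.9568 0.1203]
Step 4: x=[5.3780 11.0000 16.6254 22.0856] v=[-1.0198 0.0002 1.0341 0.2755]
Step 5: x=[5.1936 11.0003 16.8190 22.1839] v=[-0.9222 0.0016 0.9680 0.4914]
Step 6: x=[5.0582 11.0016 16.9763 22.3330] v=[-0.6770 0.0064 0.7865 0.7454]
Step 7: x=[4.9936 11.0054 17.0842 22.5335] v=[-0.3229 0.0189 0.5393 1.0027]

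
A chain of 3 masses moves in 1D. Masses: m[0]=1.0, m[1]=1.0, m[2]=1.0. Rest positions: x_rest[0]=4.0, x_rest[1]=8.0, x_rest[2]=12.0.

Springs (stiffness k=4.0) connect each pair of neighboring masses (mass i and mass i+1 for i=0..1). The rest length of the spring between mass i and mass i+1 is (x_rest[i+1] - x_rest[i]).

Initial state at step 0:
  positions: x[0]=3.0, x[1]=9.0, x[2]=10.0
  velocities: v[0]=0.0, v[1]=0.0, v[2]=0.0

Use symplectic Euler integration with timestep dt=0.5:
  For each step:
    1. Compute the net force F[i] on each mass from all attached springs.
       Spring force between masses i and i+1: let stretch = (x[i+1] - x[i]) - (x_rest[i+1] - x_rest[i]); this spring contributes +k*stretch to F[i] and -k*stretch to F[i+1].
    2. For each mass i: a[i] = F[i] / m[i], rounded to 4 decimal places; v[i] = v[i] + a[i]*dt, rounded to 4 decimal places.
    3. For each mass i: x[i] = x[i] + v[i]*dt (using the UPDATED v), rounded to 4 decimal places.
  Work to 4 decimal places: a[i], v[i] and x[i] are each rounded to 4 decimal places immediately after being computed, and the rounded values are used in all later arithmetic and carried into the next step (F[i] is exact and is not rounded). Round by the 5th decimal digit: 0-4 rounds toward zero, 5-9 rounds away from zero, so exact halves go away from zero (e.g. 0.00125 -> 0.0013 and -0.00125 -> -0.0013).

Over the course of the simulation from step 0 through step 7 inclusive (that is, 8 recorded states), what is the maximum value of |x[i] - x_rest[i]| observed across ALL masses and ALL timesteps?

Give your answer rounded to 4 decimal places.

Step 0: x=[3.0000 9.0000 10.0000] v=[0.0000 0.0000 0.0000]
Step 1: x=[5.0000 4.0000 13.0000] v=[4.0000 -10.0000 6.0000]
Step 2: x=[2.0000 9.0000 11.0000] v=[-6.0000 10.0000 -4.0000]
Step 3: x=[2.0000 9.0000 11.0000] v=[0.0000 0.0000 0.0000]
Step 4: x=[5.0000 4.0000 13.0000] v=[6.0000 -10.0000 4.0000]
Step 5: x=[3.0000 9.0000 10.0000] v=[-4.0000 10.0000 -6.0000]
Step 6: x=[3.0000 9.0000 10.0000] v=[0.0000 0.0000 0.0000]
Step 7: x=[5.0000 4.0000 13.0000] v=[4.0000 -10.0000 6.0000]
Max displacement = 4.0000

Answer: 4.0000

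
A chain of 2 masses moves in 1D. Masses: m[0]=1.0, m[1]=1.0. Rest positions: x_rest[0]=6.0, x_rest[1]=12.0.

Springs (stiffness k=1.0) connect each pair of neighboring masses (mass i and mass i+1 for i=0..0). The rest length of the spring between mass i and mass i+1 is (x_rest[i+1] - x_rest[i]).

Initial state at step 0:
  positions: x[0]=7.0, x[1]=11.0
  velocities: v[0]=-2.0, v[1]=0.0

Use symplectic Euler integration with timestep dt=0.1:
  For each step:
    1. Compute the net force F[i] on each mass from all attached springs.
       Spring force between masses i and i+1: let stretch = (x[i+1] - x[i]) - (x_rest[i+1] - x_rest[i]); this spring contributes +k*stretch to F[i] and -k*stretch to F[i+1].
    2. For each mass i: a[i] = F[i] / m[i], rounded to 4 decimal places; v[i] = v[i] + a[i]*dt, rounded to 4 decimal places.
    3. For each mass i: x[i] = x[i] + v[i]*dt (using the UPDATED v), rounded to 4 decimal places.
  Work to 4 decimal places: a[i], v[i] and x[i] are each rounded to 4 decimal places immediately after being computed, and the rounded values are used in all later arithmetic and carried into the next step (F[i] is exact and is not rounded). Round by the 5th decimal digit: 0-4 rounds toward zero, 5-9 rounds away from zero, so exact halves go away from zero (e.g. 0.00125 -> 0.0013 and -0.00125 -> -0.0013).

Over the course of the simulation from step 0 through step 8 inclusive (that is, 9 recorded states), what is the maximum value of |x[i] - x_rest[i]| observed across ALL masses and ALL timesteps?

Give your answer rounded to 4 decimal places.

Answer: 1.0813

Derivation:
Step 0: x=[7.0000 11.0000] v=[-2.0000 0.0000]
Step 1: x=[6.7800 11.0200] v=[-2.2000 0.2000]
Step 2: x=[6.5424 11.0576] v=[-2.3760 0.3760]
Step 3: x=[6.2900 11.1101] v=[-2.5245 0.5245]
Step 4: x=[6.0258 11.1744] v=[-2.6425 0.6425]
Step 5: x=[5.7530 11.2472] v=[-2.7276 0.7276]
Step 6: x=[5.4752 11.3250] v=[-2.7782 0.7782]
Step 7: x=[5.1959 11.4043] v=[-2.7932 0.7932]
Step 8: x=[4.9187 11.4815] v=[-2.7724 0.7724]
Max displacement = 1.0813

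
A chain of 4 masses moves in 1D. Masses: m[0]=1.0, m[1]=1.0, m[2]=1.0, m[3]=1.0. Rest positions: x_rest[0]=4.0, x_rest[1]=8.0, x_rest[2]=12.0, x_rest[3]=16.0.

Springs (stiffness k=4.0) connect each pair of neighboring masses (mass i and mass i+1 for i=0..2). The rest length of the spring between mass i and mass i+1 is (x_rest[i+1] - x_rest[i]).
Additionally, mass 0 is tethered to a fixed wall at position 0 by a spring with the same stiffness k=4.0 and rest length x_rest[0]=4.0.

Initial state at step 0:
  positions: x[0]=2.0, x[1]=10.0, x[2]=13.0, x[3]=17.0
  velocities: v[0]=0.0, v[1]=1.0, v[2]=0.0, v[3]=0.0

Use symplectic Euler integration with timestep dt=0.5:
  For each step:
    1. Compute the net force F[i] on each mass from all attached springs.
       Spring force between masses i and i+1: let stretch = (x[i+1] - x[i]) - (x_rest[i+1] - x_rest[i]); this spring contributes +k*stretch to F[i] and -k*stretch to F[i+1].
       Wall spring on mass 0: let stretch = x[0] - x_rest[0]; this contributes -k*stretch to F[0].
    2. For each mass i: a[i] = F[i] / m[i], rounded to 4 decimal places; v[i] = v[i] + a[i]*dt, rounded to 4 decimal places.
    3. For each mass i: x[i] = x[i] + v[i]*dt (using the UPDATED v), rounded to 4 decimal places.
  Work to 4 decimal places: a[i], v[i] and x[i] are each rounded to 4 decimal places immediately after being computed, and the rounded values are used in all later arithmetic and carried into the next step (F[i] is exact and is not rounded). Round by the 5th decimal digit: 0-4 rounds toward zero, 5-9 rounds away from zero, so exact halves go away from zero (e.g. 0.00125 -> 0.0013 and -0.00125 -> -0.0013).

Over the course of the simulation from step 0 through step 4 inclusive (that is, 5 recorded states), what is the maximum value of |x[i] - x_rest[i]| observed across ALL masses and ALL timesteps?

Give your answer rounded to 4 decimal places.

Answer: 4.0000

Derivation:
Step 0: x=[2.0000 10.0000 13.0000 17.0000] v=[0.0000 1.0000 0.0000 0.0000]
Step 1: x=[8.0000 5.5000 14.0000 17.0000] v=[12.0000 -9.0000 2.0000 0.0000]
Step 2: x=[3.5000 12.0000 9.5000 18.0000] v=[-9.0000 13.0000 -9.0000 2.0000]
Step 3: x=[4.0000 7.5000 16.0000 14.5000] v=[1.0000 -9.0000 13.0000 -7.0000]
Step 4: x=[4.0000 8.0000 12.5000 16.5000] v=[0.0000 1.0000 -7.0000 4.0000]
Max displacement = 4.0000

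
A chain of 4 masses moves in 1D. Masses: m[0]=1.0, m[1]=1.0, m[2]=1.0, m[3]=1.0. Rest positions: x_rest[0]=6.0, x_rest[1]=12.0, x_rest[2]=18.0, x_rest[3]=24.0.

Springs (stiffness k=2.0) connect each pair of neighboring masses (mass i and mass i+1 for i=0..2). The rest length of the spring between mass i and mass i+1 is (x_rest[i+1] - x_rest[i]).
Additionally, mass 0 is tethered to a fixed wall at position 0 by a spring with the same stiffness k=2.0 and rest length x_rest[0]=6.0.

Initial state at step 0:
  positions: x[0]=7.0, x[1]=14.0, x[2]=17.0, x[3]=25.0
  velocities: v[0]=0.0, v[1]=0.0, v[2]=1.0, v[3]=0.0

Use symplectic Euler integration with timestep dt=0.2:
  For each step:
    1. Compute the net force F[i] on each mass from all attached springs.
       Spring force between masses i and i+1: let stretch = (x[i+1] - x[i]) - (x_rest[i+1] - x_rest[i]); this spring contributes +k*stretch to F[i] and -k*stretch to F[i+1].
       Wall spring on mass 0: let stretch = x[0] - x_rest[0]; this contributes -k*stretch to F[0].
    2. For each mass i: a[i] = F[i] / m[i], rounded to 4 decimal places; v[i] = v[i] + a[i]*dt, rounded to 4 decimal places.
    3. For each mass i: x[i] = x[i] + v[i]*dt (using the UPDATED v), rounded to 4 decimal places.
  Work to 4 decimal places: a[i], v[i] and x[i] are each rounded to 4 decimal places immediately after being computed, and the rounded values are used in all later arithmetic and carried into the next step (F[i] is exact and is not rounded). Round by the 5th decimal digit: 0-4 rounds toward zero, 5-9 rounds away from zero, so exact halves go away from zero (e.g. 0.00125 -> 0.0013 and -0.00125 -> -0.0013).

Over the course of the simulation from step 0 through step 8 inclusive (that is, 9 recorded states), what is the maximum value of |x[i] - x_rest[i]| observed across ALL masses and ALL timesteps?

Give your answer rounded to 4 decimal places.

Step 0: x=[7.0000 14.0000 17.0000 25.0000] v=[0.0000 0.0000 1.0000 0.0000]
Step 1: x=[7.0000 13.6800 17.6000 24.8400] v=[0.0000 -1.6000 3.0000 -0.8000]
Step 2: x=[6.9744 13.1392 18.4656 24.5808] v=[-0.1280 -2.7040 4.3280 -1.2960]
Step 3: x=[6.8840 12.5313 19.3943 24.3124] v=[-0.4518 -3.0394 4.6435 -1.3421]
Step 4: x=[6.6947 12.0207 20.1674 24.1305] v=[-0.9465 -2.5531 3.8655 -0.9093]
Step 5: x=[6.3959 11.7357 20.6058 24.1116] v=[-1.4940 -1.4248 2.1921 -0.0945]
Step 6: x=[6.0126 11.7332 20.6151 24.2922] v=[-1.9164 -0.0127 0.0464 0.9032]
Step 7: x=[5.6060 11.9836 20.2080 24.6587] v=[-2.0332 1.2518 -2.0355 1.8324]
Step 8: x=[5.2611 12.3817 19.4990 25.1491] v=[-1.7246 1.9905 -3.5450 2.4521]
Max displacement = 2.6151

Answer: 2.6151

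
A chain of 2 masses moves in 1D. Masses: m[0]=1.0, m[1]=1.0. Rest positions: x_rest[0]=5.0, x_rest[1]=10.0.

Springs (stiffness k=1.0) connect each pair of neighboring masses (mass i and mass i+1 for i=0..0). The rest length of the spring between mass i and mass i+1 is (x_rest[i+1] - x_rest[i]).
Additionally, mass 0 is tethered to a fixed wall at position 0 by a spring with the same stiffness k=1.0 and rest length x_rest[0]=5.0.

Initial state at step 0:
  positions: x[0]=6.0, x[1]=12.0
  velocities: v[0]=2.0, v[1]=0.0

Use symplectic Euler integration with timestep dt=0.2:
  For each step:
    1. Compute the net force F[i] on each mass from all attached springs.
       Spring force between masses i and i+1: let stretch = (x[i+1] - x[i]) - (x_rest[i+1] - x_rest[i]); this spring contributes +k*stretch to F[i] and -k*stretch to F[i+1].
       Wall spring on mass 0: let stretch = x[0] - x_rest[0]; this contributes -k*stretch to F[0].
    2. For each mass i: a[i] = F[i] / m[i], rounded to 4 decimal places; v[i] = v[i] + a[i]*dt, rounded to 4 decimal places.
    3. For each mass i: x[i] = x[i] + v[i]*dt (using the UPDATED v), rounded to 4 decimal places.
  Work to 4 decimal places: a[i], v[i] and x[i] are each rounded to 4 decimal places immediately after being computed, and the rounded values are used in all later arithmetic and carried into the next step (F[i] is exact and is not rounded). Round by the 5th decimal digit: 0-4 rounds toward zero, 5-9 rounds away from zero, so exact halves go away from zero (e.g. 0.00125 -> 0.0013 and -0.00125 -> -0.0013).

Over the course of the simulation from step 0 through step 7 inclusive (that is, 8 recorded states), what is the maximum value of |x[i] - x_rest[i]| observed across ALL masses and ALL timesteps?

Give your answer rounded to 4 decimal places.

Step 0: x=[6.0000 12.0000] v=[2.0000 0.0000]
Step 1: x=[6.4000 11.9600] v=[2.0000 -0.2000]
Step 2: x=[6.7664 11.8976] v=[1.8320 -0.3120]
Step 3: x=[7.0674 11.8300] v=[1.5050 -0.3382]
Step 4: x=[7.2762 11.7719] v=[1.0440 -0.2907]
Step 5: x=[7.3738 11.7339] v=[0.4879 -0.1898]
Step 6: x=[7.3508 11.7215] v=[-0.1148 -0.0618]
Step 7: x=[7.2086 11.7343] v=[-0.7108 0.0641]
Max displacement = 2.3738

Answer: 2.3738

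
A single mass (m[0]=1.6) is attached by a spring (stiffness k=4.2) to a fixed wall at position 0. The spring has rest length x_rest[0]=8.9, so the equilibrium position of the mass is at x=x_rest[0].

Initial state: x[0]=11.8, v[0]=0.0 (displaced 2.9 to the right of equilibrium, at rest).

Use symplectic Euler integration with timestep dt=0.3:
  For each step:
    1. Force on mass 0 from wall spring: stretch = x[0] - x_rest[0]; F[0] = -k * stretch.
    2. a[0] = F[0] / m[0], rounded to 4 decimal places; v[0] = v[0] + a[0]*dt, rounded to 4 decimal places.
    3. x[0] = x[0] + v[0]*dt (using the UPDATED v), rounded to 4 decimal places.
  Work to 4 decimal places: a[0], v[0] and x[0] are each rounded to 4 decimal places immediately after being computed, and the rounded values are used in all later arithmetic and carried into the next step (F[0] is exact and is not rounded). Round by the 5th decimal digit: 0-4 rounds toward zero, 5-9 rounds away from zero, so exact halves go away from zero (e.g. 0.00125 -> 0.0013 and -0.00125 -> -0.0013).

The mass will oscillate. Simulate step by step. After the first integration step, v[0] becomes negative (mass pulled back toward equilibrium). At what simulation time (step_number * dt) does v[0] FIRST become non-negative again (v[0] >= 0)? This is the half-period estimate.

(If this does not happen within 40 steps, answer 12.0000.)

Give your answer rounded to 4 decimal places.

Answer: 2.1000

Derivation:
Step 0: x=[11.8000] v=[0.0000]
Step 1: x=[11.1149] v=[-2.2838]
Step 2: x=[9.9065] v=[-4.0280]
Step 3: x=[8.4603] v=[-4.8206]
Step 4: x=[7.1180] v=[-4.4743]
Step 5: x=[6.1967] v=[-3.0710]
Step 6: x=[5.9141] v=[-0.9421]
Step 7: x=[6.3369] v=[1.4093]
First v>=0 after going negative at step 7, time=2.1000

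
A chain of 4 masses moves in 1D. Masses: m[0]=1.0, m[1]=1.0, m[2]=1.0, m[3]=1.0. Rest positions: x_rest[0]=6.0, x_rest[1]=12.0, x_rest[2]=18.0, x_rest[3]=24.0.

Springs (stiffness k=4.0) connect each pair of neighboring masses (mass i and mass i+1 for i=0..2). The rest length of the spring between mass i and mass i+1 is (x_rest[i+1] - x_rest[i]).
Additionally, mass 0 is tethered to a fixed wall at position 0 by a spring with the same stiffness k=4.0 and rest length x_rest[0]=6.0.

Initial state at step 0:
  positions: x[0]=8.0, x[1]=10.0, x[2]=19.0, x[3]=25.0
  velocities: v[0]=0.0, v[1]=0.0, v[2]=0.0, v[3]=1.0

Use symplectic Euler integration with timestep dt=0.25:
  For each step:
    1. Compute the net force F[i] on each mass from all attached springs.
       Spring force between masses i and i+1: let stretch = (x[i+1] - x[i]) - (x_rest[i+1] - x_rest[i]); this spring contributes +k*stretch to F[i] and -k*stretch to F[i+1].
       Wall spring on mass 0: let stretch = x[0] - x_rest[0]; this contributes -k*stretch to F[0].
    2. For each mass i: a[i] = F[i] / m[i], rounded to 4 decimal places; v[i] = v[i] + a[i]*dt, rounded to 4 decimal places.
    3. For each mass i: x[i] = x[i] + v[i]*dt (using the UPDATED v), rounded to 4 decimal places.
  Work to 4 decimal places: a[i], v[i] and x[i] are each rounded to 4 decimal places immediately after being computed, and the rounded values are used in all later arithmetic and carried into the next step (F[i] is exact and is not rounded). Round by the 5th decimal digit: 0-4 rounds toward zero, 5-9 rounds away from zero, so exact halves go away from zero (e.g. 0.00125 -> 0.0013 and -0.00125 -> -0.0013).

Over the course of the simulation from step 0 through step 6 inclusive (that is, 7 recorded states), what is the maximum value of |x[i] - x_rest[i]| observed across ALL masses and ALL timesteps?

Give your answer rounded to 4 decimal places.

Step 0: x=[8.0000 10.0000 19.0000 25.0000] v=[0.0000 0.0000 0.0000 1.0000]
Step 1: x=[6.5000 11.7500 18.2500 25.2500] v=[-6.0000 7.0000 -3.0000 1.0000]
Step 2: x=[4.6875 13.8125 17.6250 25.2500] v=[-7.2500 8.2500 -2.5000 0.0000]
Step 3: x=[3.9844 14.5469 17.9531 24.8438] v=[-2.8125 2.9375 1.3125 -1.6250]
Step 4: x=[4.9258 13.4922 19.1524 24.2149] v=[3.7656 -4.2188 4.7970 -2.5157]
Step 5: x=[6.7774 11.7110 20.2022 23.8204] v=[7.4062 -7.1250 4.1993 -1.5782]
Step 6: x=[8.1680 10.8192 20.0338 24.0213] v=[5.5624 -3.5674 -0.6737 0.8036]
Max displacement = 2.5469

Answer: 2.5469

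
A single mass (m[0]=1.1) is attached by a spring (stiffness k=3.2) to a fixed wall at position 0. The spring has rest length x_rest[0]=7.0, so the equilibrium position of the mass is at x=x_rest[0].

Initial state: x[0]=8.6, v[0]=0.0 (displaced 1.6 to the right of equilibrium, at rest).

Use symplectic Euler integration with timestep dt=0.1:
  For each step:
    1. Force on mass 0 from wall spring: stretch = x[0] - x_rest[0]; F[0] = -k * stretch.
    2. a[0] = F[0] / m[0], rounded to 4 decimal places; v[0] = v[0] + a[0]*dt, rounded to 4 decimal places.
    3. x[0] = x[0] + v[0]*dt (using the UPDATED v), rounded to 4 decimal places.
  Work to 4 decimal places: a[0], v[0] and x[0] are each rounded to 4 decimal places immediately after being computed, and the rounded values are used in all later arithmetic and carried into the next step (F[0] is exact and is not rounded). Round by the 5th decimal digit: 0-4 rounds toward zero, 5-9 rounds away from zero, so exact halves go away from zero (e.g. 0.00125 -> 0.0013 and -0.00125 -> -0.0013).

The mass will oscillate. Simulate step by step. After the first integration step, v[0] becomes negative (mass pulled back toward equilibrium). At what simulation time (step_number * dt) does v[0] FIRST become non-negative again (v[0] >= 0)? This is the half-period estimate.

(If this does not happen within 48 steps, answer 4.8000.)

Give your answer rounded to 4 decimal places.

Step 0: x=[8.6000] v=[0.0000]
Step 1: x=[8.5535] v=[-0.4655]
Step 2: x=[8.4618] v=[-0.9174]
Step 3: x=[8.3275] v=[-1.3427]
Step 4: x=[8.1546] v=[-1.7289]
Step 5: x=[7.9481] v=[-2.0648]
Step 6: x=[7.7140] v=[-2.3406]
Step 7: x=[7.4592] v=[-2.5483]
Step 8: x=[7.1910] v=[-2.6819]
Step 9: x=[6.9173] v=[-2.7375]
Step 10: x=[6.6460] v=[-2.7134]
Step 11: x=[6.3850] v=[-2.6104]
Step 12: x=[6.1419] v=[-2.4315]
Step 13: x=[5.9237] v=[-2.1819]
Step 14: x=[5.7368] v=[-1.8688]
Step 15: x=[5.5867] v=[-1.5013]
Step 16: x=[5.4777] v=[-1.0902]
Step 17: x=[5.4130] v=[-0.6474]
Step 18: x=[5.3944] v=[-0.1857]
Step 19: x=[5.4225] v=[0.2814]
First v>=0 after going negative at step 19, time=1.9000

Answer: 1.9000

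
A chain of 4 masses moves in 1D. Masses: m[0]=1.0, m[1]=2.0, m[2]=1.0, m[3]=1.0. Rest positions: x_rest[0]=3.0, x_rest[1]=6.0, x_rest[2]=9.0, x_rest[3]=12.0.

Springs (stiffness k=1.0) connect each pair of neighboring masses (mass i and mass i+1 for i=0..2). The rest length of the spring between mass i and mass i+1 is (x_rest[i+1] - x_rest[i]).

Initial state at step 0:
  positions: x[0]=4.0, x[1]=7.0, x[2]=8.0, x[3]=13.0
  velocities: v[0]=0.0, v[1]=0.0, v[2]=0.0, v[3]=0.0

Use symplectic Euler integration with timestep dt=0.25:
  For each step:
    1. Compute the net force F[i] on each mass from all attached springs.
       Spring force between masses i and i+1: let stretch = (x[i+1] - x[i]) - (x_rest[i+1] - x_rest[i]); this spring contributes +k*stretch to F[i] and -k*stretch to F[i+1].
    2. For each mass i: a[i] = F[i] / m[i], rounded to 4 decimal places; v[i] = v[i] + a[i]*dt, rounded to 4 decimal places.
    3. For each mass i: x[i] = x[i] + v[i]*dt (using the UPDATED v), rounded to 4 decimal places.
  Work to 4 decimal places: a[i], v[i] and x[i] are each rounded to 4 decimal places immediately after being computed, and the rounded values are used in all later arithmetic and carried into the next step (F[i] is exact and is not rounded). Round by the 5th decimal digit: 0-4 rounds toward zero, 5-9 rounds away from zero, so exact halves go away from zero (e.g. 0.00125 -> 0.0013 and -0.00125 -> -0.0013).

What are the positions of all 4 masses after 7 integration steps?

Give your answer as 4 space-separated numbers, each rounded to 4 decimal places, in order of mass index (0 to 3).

Step 0: x=[4.0000 7.0000 8.0000 13.0000] v=[0.0000 0.0000 0.0000 0.0000]
Step 1: x=[4.0000 6.9375 8.2500 12.8750] v=[0.0000 -0.2500 1.0000 -0.5000]
Step 2: x=[3.9961 6.8242 8.7070 12.6484] v=[-0.0156 -0.4531 1.8281 -0.9063]
Step 3: x=[3.9815 6.6814 9.2927 12.3630] v=[-0.0586 -0.5713 2.3428 -1.1417]
Step 4: x=[3.9481 6.5358 9.9071 12.0732] v=[-0.1336 -0.5824 2.4576 -1.1593]
Step 5: x=[3.8889 6.4147 10.4462 11.8355] v=[-0.2367 -0.4845 2.1563 -0.9508]
Step 6: x=[3.8001 6.3406 10.8202 11.6985] v=[-0.3553 -0.2963 1.4958 -0.5481]
Step 7: x=[3.6826 6.3271 10.9691 11.6941] v=[-0.4702 -0.0539 0.5955 -0.0177]

Answer: 3.6826 6.3271 10.9691 11.6941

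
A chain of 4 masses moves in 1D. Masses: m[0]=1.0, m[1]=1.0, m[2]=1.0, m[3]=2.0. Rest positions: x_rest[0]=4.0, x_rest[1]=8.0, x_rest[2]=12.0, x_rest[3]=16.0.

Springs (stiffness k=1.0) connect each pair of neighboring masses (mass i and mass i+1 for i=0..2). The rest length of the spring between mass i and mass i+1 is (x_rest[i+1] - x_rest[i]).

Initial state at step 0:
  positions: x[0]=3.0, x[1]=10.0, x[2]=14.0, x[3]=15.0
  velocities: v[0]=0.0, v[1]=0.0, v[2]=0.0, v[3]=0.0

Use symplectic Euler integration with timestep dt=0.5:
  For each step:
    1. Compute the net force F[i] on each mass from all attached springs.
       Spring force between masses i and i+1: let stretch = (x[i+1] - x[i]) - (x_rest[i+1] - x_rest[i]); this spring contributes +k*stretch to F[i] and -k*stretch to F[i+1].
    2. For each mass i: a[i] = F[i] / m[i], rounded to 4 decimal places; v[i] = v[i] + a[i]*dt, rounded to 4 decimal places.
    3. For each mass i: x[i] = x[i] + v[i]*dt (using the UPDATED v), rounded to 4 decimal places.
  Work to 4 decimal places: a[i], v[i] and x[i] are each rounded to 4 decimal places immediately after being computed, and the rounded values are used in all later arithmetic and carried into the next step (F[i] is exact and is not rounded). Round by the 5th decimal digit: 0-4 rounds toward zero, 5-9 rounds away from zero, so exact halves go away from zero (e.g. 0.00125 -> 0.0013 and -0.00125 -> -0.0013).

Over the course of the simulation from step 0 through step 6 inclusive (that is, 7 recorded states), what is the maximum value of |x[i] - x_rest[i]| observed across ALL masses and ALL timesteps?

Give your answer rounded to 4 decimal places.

Step 0: x=[3.0000 10.0000 14.0000 15.0000] v=[0.0000 0.0000 0.0000 0.0000]
Step 1: x=[3.7500 9.2500 13.2500 15.3750] v=[1.5000 -1.5000 -1.5000 0.7500]
Step 2: x=[4.8750 8.1250 12.0313 15.9844] v=[2.2500 -2.2500 -2.4375 1.2188]
Step 3: x=[5.8125 7.1641 10.8243 16.5997] v=[1.8750 -1.9219 -2.4141 1.2306]
Step 4: x=[6.0879 6.7803 10.1461 16.9931] v=[0.5508 -0.7676 -1.3565 0.7868]
Step 5: x=[5.5364 7.0649 10.3382 17.0307] v=[-1.1030 0.5691 0.3841 0.0751]
Step 6: x=[4.3670 7.7857 11.3851 16.7317] v=[-2.3388 1.4415 2.0937 -0.5981]
Max displacement = 2.0879

Answer: 2.0879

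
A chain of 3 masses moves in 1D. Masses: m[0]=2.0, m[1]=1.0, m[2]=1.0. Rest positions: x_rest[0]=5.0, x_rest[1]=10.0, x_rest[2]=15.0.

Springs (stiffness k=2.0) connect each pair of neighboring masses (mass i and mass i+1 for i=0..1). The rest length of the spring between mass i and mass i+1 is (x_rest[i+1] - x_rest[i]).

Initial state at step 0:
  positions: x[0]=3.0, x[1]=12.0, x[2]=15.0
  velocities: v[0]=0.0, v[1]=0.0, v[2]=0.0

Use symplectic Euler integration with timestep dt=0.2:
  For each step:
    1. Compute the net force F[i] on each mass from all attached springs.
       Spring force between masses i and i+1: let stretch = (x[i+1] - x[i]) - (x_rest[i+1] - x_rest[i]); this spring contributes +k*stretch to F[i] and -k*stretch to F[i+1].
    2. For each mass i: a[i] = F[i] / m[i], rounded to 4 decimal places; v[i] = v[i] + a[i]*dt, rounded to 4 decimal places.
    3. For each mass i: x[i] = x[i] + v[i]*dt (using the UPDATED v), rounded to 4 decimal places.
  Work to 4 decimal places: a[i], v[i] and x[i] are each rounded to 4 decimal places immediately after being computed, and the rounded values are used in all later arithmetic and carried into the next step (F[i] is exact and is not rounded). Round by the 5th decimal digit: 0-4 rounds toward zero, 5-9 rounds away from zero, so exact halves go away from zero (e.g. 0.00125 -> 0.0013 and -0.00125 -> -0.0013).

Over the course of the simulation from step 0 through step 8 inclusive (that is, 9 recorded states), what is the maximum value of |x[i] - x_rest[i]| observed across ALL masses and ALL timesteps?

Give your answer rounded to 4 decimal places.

Answer: 2.5914

Derivation:
Step 0: x=[3.0000 12.0000 15.0000] v=[0.0000 0.0000 0.0000]
Step 1: x=[3.1600 11.5200 15.1600] v=[0.8000 -2.4000 0.8000]
Step 2: x=[3.4544 10.6624 15.4288] v=[1.4720 -4.2880 1.3440]
Step 3: x=[3.8371 9.6095 15.7163] v=[1.9136 -5.2646 1.4374]
Step 4: x=[4.2507 8.5833 15.9152] v=[2.0681 -5.1308 0.9947]
Step 5: x=[4.6376 7.7971 15.9276] v=[1.9346 -3.9311 0.0619]
Step 6: x=[4.9509 7.4086 15.6895] v=[1.5665 -1.9427 -1.1903]
Step 7: x=[5.1625 7.4859 15.1890] v=[1.0580 0.3866 -2.5027]
Step 8: x=[5.2670 7.9936 14.4722] v=[0.5227 2.5385 -3.5839]
Max displacement = 2.5914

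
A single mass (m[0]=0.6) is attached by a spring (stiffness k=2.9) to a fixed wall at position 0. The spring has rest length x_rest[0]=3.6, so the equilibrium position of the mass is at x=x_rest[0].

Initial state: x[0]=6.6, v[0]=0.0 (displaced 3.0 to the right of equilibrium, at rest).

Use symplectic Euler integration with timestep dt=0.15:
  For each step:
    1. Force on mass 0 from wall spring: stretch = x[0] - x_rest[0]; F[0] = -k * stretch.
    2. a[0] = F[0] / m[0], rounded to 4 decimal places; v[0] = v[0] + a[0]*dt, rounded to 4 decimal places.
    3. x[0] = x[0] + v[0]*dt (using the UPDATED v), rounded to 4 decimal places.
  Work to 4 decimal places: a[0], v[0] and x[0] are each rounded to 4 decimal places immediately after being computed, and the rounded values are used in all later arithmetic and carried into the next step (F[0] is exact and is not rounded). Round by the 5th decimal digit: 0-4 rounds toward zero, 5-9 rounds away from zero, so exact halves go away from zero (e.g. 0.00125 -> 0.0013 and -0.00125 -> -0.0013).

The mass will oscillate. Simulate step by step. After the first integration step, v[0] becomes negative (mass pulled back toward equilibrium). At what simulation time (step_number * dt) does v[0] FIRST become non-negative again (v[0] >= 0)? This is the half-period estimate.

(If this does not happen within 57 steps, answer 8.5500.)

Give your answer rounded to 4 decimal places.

Answer: 1.5000

Derivation:
Step 0: x=[6.6000] v=[0.0000]
Step 1: x=[6.2738] v=[-2.1750]
Step 2: x=[5.6568] v=[-4.1135]
Step 3: x=[4.8161] v=[-5.6047]
Step 4: x=[3.8431] v=[-6.4864]
Step 5: x=[2.8437] v=[-6.6627]
Step 6: x=[1.9265] v=[-6.1144]
Step 7: x=[1.1913] v=[-4.9011]
Step 8: x=[0.7181] v=[-3.1548]
Step 9: x=[0.5583] v=[-1.0654]
Step 10: x=[0.7293] v=[1.1398]
First v>=0 after going negative at step 10, time=1.5000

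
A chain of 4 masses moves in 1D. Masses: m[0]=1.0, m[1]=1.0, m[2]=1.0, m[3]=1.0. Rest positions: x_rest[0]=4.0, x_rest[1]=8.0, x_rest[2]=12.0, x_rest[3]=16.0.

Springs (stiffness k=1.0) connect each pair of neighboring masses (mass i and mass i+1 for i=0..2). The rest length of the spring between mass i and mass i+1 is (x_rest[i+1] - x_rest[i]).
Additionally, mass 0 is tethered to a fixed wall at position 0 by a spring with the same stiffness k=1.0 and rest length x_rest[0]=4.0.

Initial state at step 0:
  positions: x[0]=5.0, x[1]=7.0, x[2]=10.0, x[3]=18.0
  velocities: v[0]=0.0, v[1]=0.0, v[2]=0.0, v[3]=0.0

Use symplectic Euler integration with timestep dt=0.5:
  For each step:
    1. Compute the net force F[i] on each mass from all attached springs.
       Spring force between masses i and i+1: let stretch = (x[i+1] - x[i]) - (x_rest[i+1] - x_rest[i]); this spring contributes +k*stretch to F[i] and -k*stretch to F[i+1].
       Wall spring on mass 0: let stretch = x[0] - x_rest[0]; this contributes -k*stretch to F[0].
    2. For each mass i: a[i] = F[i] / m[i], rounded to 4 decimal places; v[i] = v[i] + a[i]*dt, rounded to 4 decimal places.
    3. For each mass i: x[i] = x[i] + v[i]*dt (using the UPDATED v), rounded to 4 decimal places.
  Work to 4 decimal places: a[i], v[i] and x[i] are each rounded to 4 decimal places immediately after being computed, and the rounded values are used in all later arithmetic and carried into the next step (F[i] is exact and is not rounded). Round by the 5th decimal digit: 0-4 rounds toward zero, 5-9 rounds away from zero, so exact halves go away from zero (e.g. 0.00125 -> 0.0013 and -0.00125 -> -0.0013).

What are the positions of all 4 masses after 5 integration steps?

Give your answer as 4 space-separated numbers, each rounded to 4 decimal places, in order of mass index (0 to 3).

Step 0: x=[5.0000 7.0000 10.0000 18.0000] v=[0.0000 0.0000 0.0000 0.0000]
Step 1: x=[4.2500 7.2500 11.2500 17.0000] v=[-1.5000 0.5000 2.5000 -2.0000]
Step 2: x=[3.1875 7.7500 12.9375 15.5625] v=[-2.1250 1.0000 3.3750 -2.8750]
Step 3: x=[2.4688 8.4063 13.9844 14.4688] v=[-1.4375 1.3125 2.0938 -2.1875]
Step 4: x=[2.6173 8.9727 13.7579 14.2540] v=[0.2969 1.1328 -0.4531 -0.4297]
Step 5: x=[3.7003 9.1466 12.4591 14.9152] v=[2.1660 0.3477 -2.5977 1.3223]

Answer: 3.7003 9.1466 12.4591 14.9152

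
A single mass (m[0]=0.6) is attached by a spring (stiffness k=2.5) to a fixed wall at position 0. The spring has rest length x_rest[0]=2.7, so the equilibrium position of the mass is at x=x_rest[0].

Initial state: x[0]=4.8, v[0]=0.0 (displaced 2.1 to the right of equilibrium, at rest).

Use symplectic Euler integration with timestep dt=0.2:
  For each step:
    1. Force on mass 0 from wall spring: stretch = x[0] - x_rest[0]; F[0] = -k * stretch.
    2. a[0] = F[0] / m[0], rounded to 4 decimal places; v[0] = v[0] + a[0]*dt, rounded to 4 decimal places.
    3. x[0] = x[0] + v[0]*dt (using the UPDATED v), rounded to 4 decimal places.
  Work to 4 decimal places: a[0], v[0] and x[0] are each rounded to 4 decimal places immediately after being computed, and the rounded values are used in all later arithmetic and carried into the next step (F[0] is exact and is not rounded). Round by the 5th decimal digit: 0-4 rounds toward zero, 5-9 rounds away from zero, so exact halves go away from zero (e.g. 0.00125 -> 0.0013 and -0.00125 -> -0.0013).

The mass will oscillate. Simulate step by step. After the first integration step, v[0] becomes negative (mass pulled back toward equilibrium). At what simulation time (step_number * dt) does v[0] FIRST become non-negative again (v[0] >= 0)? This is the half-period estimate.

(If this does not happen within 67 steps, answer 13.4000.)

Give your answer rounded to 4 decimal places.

Step 0: x=[4.8000] v=[0.0000]
Step 1: x=[4.4500] v=[-1.7500]
Step 2: x=[3.8083] v=[-3.2083]
Step 3: x=[2.9819] v=[-4.1319]
Step 4: x=[2.1085] v=[-4.3668]
Step 5: x=[1.3337] v=[-3.8739]
Step 6: x=[0.7866] v=[-2.7353]
Step 7: x=[0.5584] v=[-1.1408]
Step 8: x=[0.6872] v=[0.6439]
First v>=0 after going negative at step 8, time=1.6000

Answer: 1.6000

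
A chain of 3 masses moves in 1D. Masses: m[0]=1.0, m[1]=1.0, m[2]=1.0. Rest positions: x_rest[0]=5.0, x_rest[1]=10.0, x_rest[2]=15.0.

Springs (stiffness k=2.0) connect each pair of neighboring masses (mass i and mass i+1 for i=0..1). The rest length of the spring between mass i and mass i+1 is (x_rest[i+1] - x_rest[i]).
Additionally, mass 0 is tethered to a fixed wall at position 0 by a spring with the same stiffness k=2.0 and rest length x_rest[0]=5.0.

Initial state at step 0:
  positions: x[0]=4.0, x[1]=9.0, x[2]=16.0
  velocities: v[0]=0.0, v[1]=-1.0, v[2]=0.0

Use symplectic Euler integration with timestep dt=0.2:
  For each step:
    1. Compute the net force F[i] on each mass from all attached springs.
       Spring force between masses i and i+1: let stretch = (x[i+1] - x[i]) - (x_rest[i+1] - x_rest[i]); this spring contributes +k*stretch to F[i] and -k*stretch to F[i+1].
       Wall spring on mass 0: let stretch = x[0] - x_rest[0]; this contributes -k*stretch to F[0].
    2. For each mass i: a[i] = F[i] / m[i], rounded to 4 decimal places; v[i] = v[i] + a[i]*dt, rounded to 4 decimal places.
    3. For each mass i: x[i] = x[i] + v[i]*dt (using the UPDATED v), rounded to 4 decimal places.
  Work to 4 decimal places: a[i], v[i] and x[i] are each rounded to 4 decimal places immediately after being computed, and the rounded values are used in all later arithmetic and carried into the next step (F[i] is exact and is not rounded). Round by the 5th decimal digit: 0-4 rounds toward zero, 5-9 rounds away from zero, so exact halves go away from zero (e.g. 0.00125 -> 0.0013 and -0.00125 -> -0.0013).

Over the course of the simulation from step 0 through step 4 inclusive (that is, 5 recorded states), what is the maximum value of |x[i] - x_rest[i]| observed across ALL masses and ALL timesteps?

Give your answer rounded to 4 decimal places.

Step 0: x=[4.0000 9.0000 16.0000] v=[0.0000 -1.0000 0.0000]
Step 1: x=[4.0800 8.9600 15.8400] v=[0.4000 -0.2000 -0.8000]
Step 2: x=[4.2240 9.0800 15.5296] v=[0.7200 0.6000 -1.5520]
Step 3: x=[4.4186 9.3275 15.1032] v=[0.9728 1.2374 -2.1318]
Step 4: x=[4.6524 9.6443 14.6148] v=[1.1689 1.5841 -2.4421]
Max displacement = 1.0400

Answer: 1.0400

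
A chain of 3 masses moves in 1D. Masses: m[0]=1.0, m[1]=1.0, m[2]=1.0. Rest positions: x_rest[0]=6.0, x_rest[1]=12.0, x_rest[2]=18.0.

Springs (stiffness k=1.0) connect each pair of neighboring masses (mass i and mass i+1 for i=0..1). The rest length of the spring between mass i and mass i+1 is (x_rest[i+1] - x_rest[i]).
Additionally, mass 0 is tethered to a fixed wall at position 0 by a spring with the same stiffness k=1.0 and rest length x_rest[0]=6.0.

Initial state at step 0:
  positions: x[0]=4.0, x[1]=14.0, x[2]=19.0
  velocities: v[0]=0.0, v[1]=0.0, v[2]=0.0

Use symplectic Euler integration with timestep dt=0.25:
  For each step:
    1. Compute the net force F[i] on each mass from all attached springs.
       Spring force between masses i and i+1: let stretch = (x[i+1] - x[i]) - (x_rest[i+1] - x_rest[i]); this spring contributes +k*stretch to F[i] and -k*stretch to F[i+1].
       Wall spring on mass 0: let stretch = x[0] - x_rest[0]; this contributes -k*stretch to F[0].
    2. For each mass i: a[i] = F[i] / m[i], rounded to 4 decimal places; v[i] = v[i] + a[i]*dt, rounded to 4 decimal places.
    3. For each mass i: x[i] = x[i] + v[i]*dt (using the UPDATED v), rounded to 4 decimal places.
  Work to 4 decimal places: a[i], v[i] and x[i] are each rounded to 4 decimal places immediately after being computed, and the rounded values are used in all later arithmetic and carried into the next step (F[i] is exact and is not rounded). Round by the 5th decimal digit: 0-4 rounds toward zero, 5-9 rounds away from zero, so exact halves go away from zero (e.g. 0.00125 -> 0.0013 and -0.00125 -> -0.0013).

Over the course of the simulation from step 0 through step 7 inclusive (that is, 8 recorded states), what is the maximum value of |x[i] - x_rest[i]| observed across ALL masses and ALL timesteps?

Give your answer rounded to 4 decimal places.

Answer: 2.3779

Derivation:
Step 0: x=[4.0000 14.0000 19.0000] v=[0.0000 0.0000 0.0000]
Step 1: x=[4.3750 13.6875 19.0625] v=[1.5000 -1.2500 0.2500]
Step 2: x=[5.0586 13.1289 19.1641] v=[2.7344 -2.2344 0.4063]
Step 3: x=[5.9304 12.4431 19.2635] v=[3.4873 -2.7432 0.3975]
Step 4: x=[6.8386 11.7765 19.3116] v=[3.6329 -2.6663 0.1924]
Step 5: x=[7.6280 11.2723 19.2638] v=[3.1577 -2.0170 -0.1914]
Step 6: x=[8.1685 11.0398 19.0915] v=[2.1618 -0.9302 -0.6893]
Step 7: x=[8.3779 11.1310 18.7910] v=[0.8375 0.3649 -1.2022]
Max displacement = 2.3779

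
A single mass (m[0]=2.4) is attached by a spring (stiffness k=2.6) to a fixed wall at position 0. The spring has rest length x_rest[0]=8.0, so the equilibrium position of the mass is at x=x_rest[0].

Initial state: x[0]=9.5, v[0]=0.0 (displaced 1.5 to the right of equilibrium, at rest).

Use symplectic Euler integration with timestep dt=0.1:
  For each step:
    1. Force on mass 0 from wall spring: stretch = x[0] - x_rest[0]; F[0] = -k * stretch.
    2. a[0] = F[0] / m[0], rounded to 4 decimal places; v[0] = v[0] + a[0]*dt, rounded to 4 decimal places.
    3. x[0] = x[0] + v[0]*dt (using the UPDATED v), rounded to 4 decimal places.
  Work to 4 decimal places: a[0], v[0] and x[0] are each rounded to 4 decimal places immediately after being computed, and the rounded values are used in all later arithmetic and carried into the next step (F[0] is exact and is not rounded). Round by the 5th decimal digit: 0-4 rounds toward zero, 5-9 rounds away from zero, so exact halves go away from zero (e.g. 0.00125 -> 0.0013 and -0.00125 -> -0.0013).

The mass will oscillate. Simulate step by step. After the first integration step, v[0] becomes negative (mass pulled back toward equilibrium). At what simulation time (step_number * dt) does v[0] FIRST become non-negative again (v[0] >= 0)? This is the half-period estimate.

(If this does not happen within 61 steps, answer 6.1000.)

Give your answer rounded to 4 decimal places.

Step 0: x=[9.5000] v=[0.0000]
Step 1: x=[9.4838] v=[-0.1625]
Step 2: x=[9.4515] v=[-0.3233]
Step 3: x=[9.4034] v=[-0.4806]
Step 4: x=[9.3401] v=[-0.6326]
Step 5: x=[9.2623] v=[-0.7778]
Step 6: x=[9.1708] v=[-0.9146]
Step 7: x=[9.0667] v=[-1.0414]
Step 8: x=[8.9510] v=[-1.1570]
Step 9: x=[8.8250] v=[-1.2600]
Step 10: x=[8.6901] v=[-1.3494]
Step 11: x=[8.5477] v=[-1.4242]
Step 12: x=[8.3994] v=[-1.4835]
Step 13: x=[8.2467] v=[-1.5268]
Step 14: x=[8.0914] v=[-1.5535]
Step 15: x=[7.9351] v=[-1.5634]
Step 16: x=[7.7795] v=[-1.5564]
Step 17: x=[7.6263] v=[-1.5325]
Step 18: x=[7.4771] v=[-1.4920]
Step 19: x=[7.3336] v=[-1.4354]
Step 20: x=[7.1973] v=[-1.3632]
Step 21: x=[7.0697] v=[-1.2762]
Step 22: x=[6.9522] v=[-1.1754]
Step 23: x=[6.8460] v=[-1.0619]
Step 24: x=[6.7523] v=[-0.9369]
Step 25: x=[6.6721] v=[-0.8017]
Step 26: x=[6.6063] v=[-0.6578]
Step 27: x=[6.5556] v=[-0.5068]
Step 28: x=[6.5206] v=[-0.3503]
Step 29: x=[6.5016] v=[-0.1900]
Step 30: x=[6.4988] v=[-0.0277]
Step 31: x=[6.5123] v=[0.1349]
First v>=0 after going negative at step 31, time=3.1000

Answer: 3.1000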